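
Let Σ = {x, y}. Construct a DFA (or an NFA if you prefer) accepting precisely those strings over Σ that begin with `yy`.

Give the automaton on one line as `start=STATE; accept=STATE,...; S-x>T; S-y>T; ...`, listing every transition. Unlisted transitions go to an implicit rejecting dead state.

Walk along `yy` while the input agrees: from q0 take `y` to q1, and so on. Any deviation drops to the rejecting sink q3. Once q2 is reached the prefix is confirmed and every continuation is accepted.
4 states suffice.
        x   y  
>  q0   q3  q1 
   q1   q3  q2 
 * q2   q2  q2 
   q3   q3  q3 
(> = start, * = accepting)

start=q0; accept=q2; q0-x>q3; q0-y>q1; q1-x>q3; q1-y>q2; q2-x>q2; q2-y>q2; q3-x>q3; q3-y>q3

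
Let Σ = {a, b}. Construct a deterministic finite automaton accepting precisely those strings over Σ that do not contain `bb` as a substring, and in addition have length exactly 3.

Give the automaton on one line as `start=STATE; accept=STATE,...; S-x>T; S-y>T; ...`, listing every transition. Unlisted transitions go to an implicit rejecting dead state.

Run two small machines in parallel and take their product. One (3 states) tracks partial matches of the forbidden pattern `bb`; the other (5 states) tracks the input length, saturating at 4. Each combined state is a pair, one component from each; accept when both components accept. Minimizing collapses redundant product states.
A 7-state machine:
        a   b  
>  S0   S1  S2 
   S1   S3  S4 
   S2   S3  S5 
   S3   S6  S6 
   S4   S6  S5 
   S5   S5  S5 
 * S6   S5  S5 
(> = start, * = accepting)

start=S0; accept=S6; S0-a>S1; S0-b>S2; S1-a>S3; S1-b>S4; S2-a>S3; S2-b>S5; S3-a>S6; S3-b>S6; S4-a>S6; S4-b>S5; S5-a>S5; S5-b>S5; S6-a>S5; S6-b>S5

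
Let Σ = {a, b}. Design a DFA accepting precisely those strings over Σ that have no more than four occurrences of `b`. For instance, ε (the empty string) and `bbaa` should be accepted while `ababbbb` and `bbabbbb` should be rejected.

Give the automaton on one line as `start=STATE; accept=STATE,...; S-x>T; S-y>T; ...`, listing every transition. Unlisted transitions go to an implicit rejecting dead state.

start=s0; accept=s0,s1,s2,s3,s4; s0-a>s0; s0-b>s1; s1-a>s1; s1-b>s2; s2-a>s2; s2-b>s3; s3-a>s3; s3-b>s4; s4-a>s4; s4-b>s5; s5-a>s5; s5-b>s5

Only the number of `b`s matters, and only up to 5. Make a chain s0 → s1 → s2 → s3 → s4 → s5 advanced by each `b` (with s5 absorbing); every other symbol self-loops. The accepting set is {s0, s1, s2, s3, s4}.
        a   b  
>* s0   s0  s1 
 * s1   s1  s2 
 * s2   s2  s3 
 * s3   s3  s4 
 * s4   s4  s5 
   s5   s5  s5 
(> = start, * = accepting)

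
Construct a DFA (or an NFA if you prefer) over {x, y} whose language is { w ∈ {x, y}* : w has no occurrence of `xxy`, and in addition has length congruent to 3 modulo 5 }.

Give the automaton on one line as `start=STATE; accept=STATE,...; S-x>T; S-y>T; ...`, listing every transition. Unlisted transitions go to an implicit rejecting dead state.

Build one automaton per condition and run them in lockstep. The first has 4 states tracking partial matches of the forbidden pattern `xxy`; the second has 5 states tracking the input length modulo 5. A product state is a pair (one from each), accepting exactly when both do. Minimizing collapses redundant product states.
With 16 states:
          x    y  
>  s0     s1   s2 
   s1     s3   s4 
   s2     s5   s4 
   s3     s6   s7 
   s4     s8   s9 
   s5     s6   s9 
 * s6    s10   s7 
   s7     s7   s7 
 * s8    s10  s11 
 * s9    s12  s11 
   s10   s13   s7 
   s11   s14   s0 
   s12   s13   s0 
   s13   s15   s7 
   s14   s15   s2 
   s15    s3   s7 
(> = start, * = accepting)

start=s0; accept=s6,s8,s9; s0-x>s1; s0-y>s2; s1-x>s3; s1-y>s4; s2-x>s5; s2-y>s4; s3-x>s6; s3-y>s7; s4-x>s8; s4-y>s9; s5-x>s6; s5-y>s9; s6-x>s10; s6-y>s7; s7-x>s7; s7-y>s7; s8-x>s10; s8-y>s11; s9-x>s12; s9-y>s11; s10-x>s13; s10-y>s7; s11-x>s14; s11-y>s0; s12-x>s13; s12-y>s0; s13-x>s15; s13-y>s7; s14-x>s15; s14-y>s2; s15-x>s3; s15-y>s7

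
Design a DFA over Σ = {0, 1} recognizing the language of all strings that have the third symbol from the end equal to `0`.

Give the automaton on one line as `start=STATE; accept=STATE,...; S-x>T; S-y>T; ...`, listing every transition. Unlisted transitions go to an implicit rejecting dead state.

Because acceptance depends on a position counted from the end, the machine has to buffer the most recent 3 symbols. Make each state the string of the last up-to-3 symbols read; on input `x` shift the window left and append `x`. Accept when the buffered window has length 3 and begins with `0`.
With 15 states:
          0    1  
>  q0     q1   q2 
   q1     q3   q4 
   q2     q5   q6 
   q3     q7   q8 
   q4     q9  q10 
   q5    q11  q12 
   q6    q13  q14 
 * q7     q7   q8 
 * q8     q9  q10 
 * q9    q11  q12 
 * q10   q13  q14 
   q11    q7   q8 
   q12    q9  q10 
   q13   q11  q12 
   q14   q13  q14 
(> = start, * = accepting)

start=q0; accept=q7,q8,q9,q10; q0-0>q1; q0-1>q2; q1-0>q3; q1-1>q4; q2-0>q5; q2-1>q6; q3-0>q7; q3-1>q8; q4-0>q9; q4-1>q10; q5-0>q11; q5-1>q12; q6-0>q13; q6-1>q14; q7-0>q7; q7-1>q8; q8-0>q9; q8-1>q10; q9-0>q11; q9-1>q12; q10-0>q13; q10-1>q14; q11-0>q7; q11-1>q8; q12-0>q9; q12-1>q10; q13-0>q11; q13-1>q12; q14-0>q13; q14-1>q14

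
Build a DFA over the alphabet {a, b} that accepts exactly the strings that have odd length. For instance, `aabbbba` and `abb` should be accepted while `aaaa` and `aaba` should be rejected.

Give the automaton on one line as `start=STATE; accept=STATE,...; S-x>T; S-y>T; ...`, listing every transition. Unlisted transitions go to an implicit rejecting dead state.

start=q0; accept=q1; q0-a>q1; q0-b>q1; q1-a>q0; q1-b>q0

Count input length modulo 2: every symbol advances one step around the cycle q0 → q1 → q0. Accept at q1.
With 2 states:
        a   b  
>  q0   q1  q1 
 * q1   q0  q0 
(> = start, * = accepting)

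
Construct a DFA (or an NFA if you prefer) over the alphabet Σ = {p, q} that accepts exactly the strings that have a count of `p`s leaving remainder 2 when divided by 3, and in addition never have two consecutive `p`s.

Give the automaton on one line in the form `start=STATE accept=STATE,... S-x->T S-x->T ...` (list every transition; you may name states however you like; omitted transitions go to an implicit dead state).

start=A accept=F,H A-p->B A-q->A B-p->C B-q->D C-p->E C-q->C D-p->F D-q->D E-p->G E-q->E F-p->E F-q->H G-p->C G-q->G H-p->I H-q->H I-p->G I-q->A

Handle the two conditions separately and then intersect. One (3 states) tracks the count of `p`s modulo 3; the other (3 states) tracks partial matches of the forbidden pattern `pp`. Each combined state is a pair, one component from each; accept when both components accept.
A 9-state machine:
       p  q 
>  A   B  A 
   B   C  D 
   C   E  C 
   D   F  D 
   E   G  E 
 * F   E  H 
   G   C  G 
 * H   I  H 
   I   G  A 
(> = start, * = accepting)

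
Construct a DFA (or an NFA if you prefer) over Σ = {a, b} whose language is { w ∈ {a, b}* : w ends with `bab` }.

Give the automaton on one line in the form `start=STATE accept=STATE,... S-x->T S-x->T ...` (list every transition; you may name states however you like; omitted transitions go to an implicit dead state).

start=q0 accept=q3 q0-a->q0 q0-b->q1 q1-a->q2 q1-b->q1 q2-a->q0 q2-b->q3 q3-a->q2 q3-b->q1

Remember how much of `bab` the current input suffix matches. State q0 means no match yet; q1 means the last symbol is `b`; q2 means the last 2 symbols are `ba`; q3 means the last 3 symbols are `bab`. Only q3 accepts. On a mismatch, fall back to the longest proper suffix that is still a prefix of `bab`.
        a   b  
>  q0   q0  q1 
   q1   q2  q1 
   q2   q0  q3 
 * q3   q2  q1 
(> = start, * = accepting)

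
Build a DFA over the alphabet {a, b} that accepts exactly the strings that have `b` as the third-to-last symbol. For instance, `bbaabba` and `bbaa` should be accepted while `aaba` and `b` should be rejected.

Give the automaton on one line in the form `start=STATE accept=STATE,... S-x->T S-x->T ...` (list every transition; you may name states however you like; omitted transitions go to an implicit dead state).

start=q0 accept=q11,q12,q13,q14 q0-a->q1 q0-b->q2 q1-a->q3 q1-b->q4 q2-a->q5 q2-b->q6 q3-a->q7 q3-b->q8 q4-a->q9 q4-b->q10 q5-a->q11 q5-b->q12 q6-a->q13 q6-b->q14 q7-a->q7 q7-b->q8 q8-a->q9 q8-b->q10 q9-a->q11 q9-b->q12 q10-a->q13 q10-b->q14 q11-a->q7 q11-b->q8 q12-a->q9 q12-b->q10 q13-a->q11 q13-b->q12 q14-a->q13 q14-b->q14

Because acceptance depends on a position counted from the end, the machine has to buffer the most recent 3 symbols. Make each state the string of the last up-to-3 symbols read; on input `x` shift the window left and append `x`. Accept when the buffered window has length 3 and begins with `b`.
With 15 states:
          a    b  
>  q0     q1   q2 
   q1     q3   q4 
   q2     q5   q6 
   q3     q7   q8 
   q4     q9  q10 
   q5    q11  q12 
   q6    q13  q14 
   q7     q7   q8 
   q8     q9  q10 
   q9    q11  q12 
   q10   q13  q14 
 * q11    q7   q8 
 * q12    q9  q10 
 * q13   q11  q12 
 * q14   q13  q14 
(> = start, * = accepting)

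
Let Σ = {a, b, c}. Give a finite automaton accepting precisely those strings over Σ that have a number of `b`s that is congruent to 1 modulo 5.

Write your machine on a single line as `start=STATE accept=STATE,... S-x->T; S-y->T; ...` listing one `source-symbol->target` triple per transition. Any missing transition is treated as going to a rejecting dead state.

start=q0; accept=q1; q0-a->q0; q0-b->q1; q0-c->q0; q1-a->q1; q1-b->q2; q1-c->q1; q2-a->q2; q2-b->q3; q2-c->q2; q3-a->q3; q3-b->q4; q3-c->q3; q4-a->q4; q4-b->q0; q4-c->q4

Keep the running count of `b`s modulo 5: each `b` advances along the cycle q0 → q1 → q2 → q3 → q4 → q0 while other symbols loop. Accept at q1.
5 states suffice.
        a   b   c  
>  q0   q0  q1  q0 
 * q1   q1  q2  q1 
   q2   q2  q3  q2 
   q3   q3  q4  q3 
   q4   q4  q0  q4 
(> = start, * = accepting)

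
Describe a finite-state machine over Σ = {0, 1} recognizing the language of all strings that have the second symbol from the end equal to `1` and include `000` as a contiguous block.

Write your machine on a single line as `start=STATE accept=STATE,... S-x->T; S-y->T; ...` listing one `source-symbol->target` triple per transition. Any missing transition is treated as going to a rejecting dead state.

start=s0; accept=s9,s10; s0-0->s1; s0-1->s2; s1-0->s3; s1-1->s4; s2-0->s5; s2-1->s6; s3-0->s7; s3-1->s4; s4-0->s5; s4-1->s6; s5-0->s3; s5-1->s4; s6-0->s5; s6-1->s6; s7-0->s7; s7-1->s8; s8-0->s9; s8-1->s10; s9-0->s7; s9-1->s8; s10-0->s9; s10-1->s10

Run two small machines in parallel and take their product. The first has 7 states tracking the last 2 symbols read; the second has 4 states tracking whether and how much of `000` has been seen. A product state is a pair (one from each), accepting exactly when both do.
11 states suffice.
          0    1  
>  s0     s1   s2 
   s1     s3   s4 
   s2     s5   s6 
   s3     s7   s4 
   s4     s5   s6 
   s5     s3   s4 
   s6     s5   s6 
   s7     s7   s8 
   s8     s9  s10 
 * s9     s7   s8 
 * s10    s9  s10 
(> = start, * = accepting)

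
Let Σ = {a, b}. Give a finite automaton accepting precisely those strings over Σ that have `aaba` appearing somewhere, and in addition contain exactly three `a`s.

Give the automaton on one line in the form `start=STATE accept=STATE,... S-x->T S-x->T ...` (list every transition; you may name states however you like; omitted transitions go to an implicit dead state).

start=s0 accept=s9 s0-a->s1 s0-b->s0 s1-a->s2 s1-b->s3 s2-a->s4 s2-b->s5 s3-a->s6 s3-b->s3 s4-a->s7 s4-b->s8 s5-a->s9 s5-b->s10 s6-a->s4 s6-b->s10 s7-a->s7 s7-b->s11 s8-a->s12 s8-b->s13 s9-a->s12 s9-b->s9 s10-a->s14 s10-b->s10 s11-a->s12 s11-b->s15 s12-a->s12 s12-b->s12 s13-a->s16 s13-b->s13 s14-a->s7 s14-b->s13 s15-a->s16 s15-b->s15 s16-a->s7 s16-b->s15

Run two small machines in parallel and take their product. The first has 5 states tracking whether and how much of `aaba` has been seen; the second has 5 states tracking the count of `a`s, saturating at 4. A product state is a pair (one from each), accepting exactly when both do.
A 17-state machine:
          a    b  
>  s0     s1   s0 
   s1     s2   s3 
   s2     s4   s5 
   s3     s6   s3 
   s4     s7   s8 
   s5     s9  s10 
   s6     s4  s10 
   s7     s7  s11 
   s8    s12  s13 
 * s9    s12   s9 
   s10   s14  s10 
   s11   s12  s15 
   s12   s12  s12 
   s13   s16  s13 
   s14    s7  s13 
   s15   s16  s15 
   s16    s7  s15 
(> = start, * = accepting)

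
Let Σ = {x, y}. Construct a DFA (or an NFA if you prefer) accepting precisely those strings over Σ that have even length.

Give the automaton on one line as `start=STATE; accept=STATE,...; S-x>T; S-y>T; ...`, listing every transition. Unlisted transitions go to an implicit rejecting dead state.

start=s0; accept=s0; s0-x>s1; s0-y>s1; s1-x>s0; s1-y>s0

Count input length modulo 2: every symbol advances one step around the cycle s0 → s1 → s0. Accept at s0.
2 states suffice.
        x   y  
>* s0   s1  s1 
   s1   s0  s0 
(> = start, * = accepting)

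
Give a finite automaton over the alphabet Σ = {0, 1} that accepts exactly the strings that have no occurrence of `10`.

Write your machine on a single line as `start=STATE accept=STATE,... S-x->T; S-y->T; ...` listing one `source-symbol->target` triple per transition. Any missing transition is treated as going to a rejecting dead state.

This is the complement of 'contains `10`'. Use the same substring-matching states — s0 through s2 holding how much of `10` has just been matched — but flip the accepting set: everything except the trap s2 accepts.
With 3 states:
        0   1  
>* s0   s0  s1 
 * s1   s2  s1 
   s2   s2  s2 
(> = start, * = accepting)

start=s0; accept=s0,s1; s0-0->s0; s0-1->s1; s1-0->s2; s1-1->s1; s2-0->s2; s2-1->s2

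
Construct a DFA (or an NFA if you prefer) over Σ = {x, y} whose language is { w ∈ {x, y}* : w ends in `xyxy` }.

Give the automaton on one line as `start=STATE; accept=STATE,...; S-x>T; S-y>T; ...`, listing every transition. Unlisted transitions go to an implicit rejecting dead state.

Remember how much of `xyxy` the current input suffix matches. State q0 means no match yet; q1 means the last symbol is `x`; q2 means the last 2 symbols are `xy`; q3 means the last 3 symbols are `xyx`; q4 means the last 4 symbols are `xyxy`. Only q4 accepts. On a mismatch, fall back to the longest proper suffix that is still a prefix of `xyxy`.
A 5-state machine:
        x   y  
>  q0   q1  q0 
   q1   q1  q2 
   q2   q3  q0 
   q3   q1  q4 
 * q4   q3  q0 
(> = start, * = accepting)

start=q0; accept=q4; q0-x>q1; q0-y>q0; q1-x>q1; q1-y>q2; q2-x>q3; q2-y>q0; q3-x>q1; q3-y>q4; q4-x>q3; q4-y>q0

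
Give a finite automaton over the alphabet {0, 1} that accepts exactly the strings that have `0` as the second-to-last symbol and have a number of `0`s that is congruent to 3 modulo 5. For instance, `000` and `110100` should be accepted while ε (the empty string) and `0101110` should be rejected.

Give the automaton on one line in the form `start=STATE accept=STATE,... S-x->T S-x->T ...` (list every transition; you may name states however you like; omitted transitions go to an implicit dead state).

Run two small machines in parallel and take their product. The first has 7 states tracking the last 2 symbols read; the second has 5 states tracking the count of `0`s modulo 5. A product state is a pair (one from each), accepting exactly when both do.
A 23-state machine:
          0    1  
>  S0     S1   S2 
   S1     S3   S4 
   S2     S5   S6 
   S3     S7   S8 
   S4     S9  S10 
   S5     S3   S4 
   S6     S5   S6 
 * S7    S11  S12 
   S8    S13  S14 
   S9     S7   S8 
   S10    S9  S10 
   S11   S15  S16 
 * S12   S17  S18 
   S13   S11  S12 
   S14   S13  S14 
   S15   S19  S20 
   S16   S21  S22 
   S17   S15  S16 
   S18   S17  S18 
   S19    S3   S4 
   S20    S5   S6 
   S21   S19  S20 
   S22   S21  S22 
(> = start, * = accepting)

start=S0 accept=S7,S12 S0-0->S1 S0-1->S2 S1-0->S3 S1-1->S4 S2-0->S5 S2-1->S6 S3-0->S7 S3-1->S8 S4-0->S9 S4-1->S10 S5-0->S3 S5-1->S4 S6-0->S5 S6-1->S6 S7-0->S11 S7-1->S12 S8-0->S13 S8-1->S14 S9-0->S7 S9-1->S8 S10-0->S9 S10-1->S10 S11-0->S15 S11-1->S16 S12-0->S17 S12-1->S18 S13-0->S11 S13-1->S12 S14-0->S13 S14-1->S14 S15-0->S19 S15-1->S20 S16-0->S21 S16-1->S22 S17-0->S15 S17-1->S16 S18-0->S17 S18-1->S18 S19-0->S3 S19-1->S4 S20-0->S5 S20-1->S6 S21-0->S19 S21-1->S20 S22-0->S21 S22-1->S22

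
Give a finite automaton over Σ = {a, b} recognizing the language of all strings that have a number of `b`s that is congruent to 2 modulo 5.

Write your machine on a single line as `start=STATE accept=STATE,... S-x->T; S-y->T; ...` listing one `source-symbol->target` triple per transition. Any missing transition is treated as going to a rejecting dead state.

start=S0; accept=S2; S0-a->S0; S0-b->S1; S1-a->S1; S1-b->S2; S2-a->S2; S2-b->S3; S3-a->S3; S3-b->S4; S4-a->S4; S4-b->S0

Keep the running count of `b`s modulo 5: each `b` advances along the cycle S0 → S1 → S2 → S3 → S4 → S0 while other symbols loop. Accept at S2.
With 5 states:
        a   b  
>  S0   S0  S1 
   S1   S1  S2 
 * S2   S2  S3 
   S3   S3  S4 
   S4   S4  S0 
(> = start, * = accepting)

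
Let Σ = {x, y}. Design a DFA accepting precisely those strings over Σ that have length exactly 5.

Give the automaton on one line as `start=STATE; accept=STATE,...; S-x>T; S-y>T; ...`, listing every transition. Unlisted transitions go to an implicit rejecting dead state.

We only need to distinguish lengths 0, 1, …, 5, and '>5'. Chain q0 → q1 → q2 → q3 → q4 → q5 → q6 on every symbol, with q6 looping. Accepting states: {q5}.
        x   y  
>  q0   q1  q1 
   q1   q2  q2 
   q2   q3  q3 
   q3   q4  q4 
   q4   q5  q5 
 * q5   q6  q6 
   q6   q6  q6 
(> = start, * = accepting)

start=q0; accept=q5; q0-x>q1; q0-y>q1; q1-x>q2; q1-y>q2; q2-x>q3; q2-y>q3; q3-x>q4; q3-y>q4; q4-x>q5; q4-y>q5; q5-x>q6; q5-y>q6; q6-x>q6; q6-y>q6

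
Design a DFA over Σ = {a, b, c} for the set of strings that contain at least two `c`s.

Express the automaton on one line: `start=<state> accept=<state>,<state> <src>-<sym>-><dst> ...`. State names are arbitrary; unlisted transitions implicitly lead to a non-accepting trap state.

Only the number of `c`s matters, and only up to 3. Make a chain S0 → S1 → S2 → S3 advanced by each `c` (with S3 absorbing); every other symbol self-loops. The accepting set is {S2, S3}.
        a   b   c  
>  S0   S0  S0  S1 
   S1   S1  S1  S2 
 * S2   S2  S2  S3 
 * S3   S3  S3  S3 
(> = start, * = accepting)

start=S0 accept=S2,S3 S0-a->S0 S0-b->S0 S0-c->S1 S1-a->S1 S1-b->S1 S1-c->S2 S2-a->S2 S2-b->S2 S2-c->S3 S3-a->S3 S3-b->S3 S3-c->S3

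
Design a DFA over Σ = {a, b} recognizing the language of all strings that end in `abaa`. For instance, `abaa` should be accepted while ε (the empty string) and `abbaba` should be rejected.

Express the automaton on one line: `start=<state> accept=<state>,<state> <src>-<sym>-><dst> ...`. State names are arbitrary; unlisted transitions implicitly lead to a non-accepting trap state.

start=s0 accept=s4 s0-a->s1 s0-b->s0 s1-a->s1 s1-b->s2 s2-a->s3 s2-b->s0 s3-a->s4 s3-b->s2 s4-a->s1 s4-b->s2

Remember how much of `abaa` the current input suffix matches. State s0 means no match yet; s1 means the last symbol is `a`; s2 means the last 2 symbols are `ab`; s3 means the last 3 symbols are `aba`; s4 means the last 4 symbols are `abaa`. Only s4 accepts. On a mismatch, fall back to the longest proper suffix that is still a prefix of `abaa`.
        a   b  
>  s0   s1  s0 
   s1   s1  s2 
   s2   s3  s0 
   s3   s4  s2 
 * s4   s1  s2 
(> = start, * = accepting)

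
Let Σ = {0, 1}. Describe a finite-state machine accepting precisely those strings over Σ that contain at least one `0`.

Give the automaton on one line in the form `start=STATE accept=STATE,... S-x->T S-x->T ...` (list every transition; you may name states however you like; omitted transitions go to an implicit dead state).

Only the number of `0`s matters, and only up to 2. Make a chain q0 → q1 → q2 advanced by each `0` (with q2 absorbing); every other symbol self-loops. The accepting set is {q1, q2}.
A 3-state machine:
        0   1  
>  q0   q1  q0 
 * q1   q2  q1 
 * q2   q2  q2 
(> = start, * = accepting)

start=q0 accept=q1,q2 q0-0->q1 q0-1->q0 q1-0->q2 q1-1->q1 q2-0->q2 q2-1->q2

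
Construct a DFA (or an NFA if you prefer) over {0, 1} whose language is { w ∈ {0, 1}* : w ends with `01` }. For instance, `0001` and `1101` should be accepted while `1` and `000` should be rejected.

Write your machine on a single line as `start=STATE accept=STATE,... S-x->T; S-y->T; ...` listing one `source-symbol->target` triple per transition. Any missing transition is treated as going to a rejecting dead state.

start=A; accept=C; A-0->B; A-1->A; B-0->B; B-1->C; C-0->B; C-1->A

Let each state record the length of the longest suffix of the input read so far that is also a prefix of `01`. B means the last symbol is `0`; C means the last 2 symbols are `01`. Accept only at C, where the string currently ends in `01`.
       0  1 
>  A   B  A 
   B   B  C 
 * C   B  A 
(> = start, * = accepting)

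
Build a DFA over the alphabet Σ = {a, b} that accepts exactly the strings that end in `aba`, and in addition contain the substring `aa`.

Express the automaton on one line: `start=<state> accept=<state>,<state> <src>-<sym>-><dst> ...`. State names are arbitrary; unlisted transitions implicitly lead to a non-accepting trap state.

Handle the two conditions separately and then intersect. One (4 states) tracks how much of the suffix `aba` has currently been matched; the other (3 states) tracks whether and how much of `aa` has been seen. Each combined state is a pair, one component from each; accept when both components accept. Minimizing collapses redundant product states.
6 states suffice.
        a   b  
>  q0   q1  q0 
   q1   q2  q0 
   q2   q2  q3 
   q3   q4  q5 
 * q4   q2  q3 
   q5   q2  q5 
(> = start, * = accepting)

start=q0 accept=q4 q0-a->q1 q0-b->q0 q1-a->q2 q1-b->q0 q2-a->q2 q2-b->q3 q3-a->q4 q3-b->q5 q4-a->q2 q4-b->q3 q5-a->q2 q5-b->q5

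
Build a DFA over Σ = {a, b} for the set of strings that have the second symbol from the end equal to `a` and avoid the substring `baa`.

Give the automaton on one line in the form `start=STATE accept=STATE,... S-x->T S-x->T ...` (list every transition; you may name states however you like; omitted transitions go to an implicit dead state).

start=s0 accept=s3,s4 s0-a->s1 s0-b->s2 s1-a->s3 s1-b->s4 s2-a->s5 s2-b->s2 s3-a->s3 s3-b->s4 s4-a->s5 s4-b->s2 s5-a->s6 s5-b->s4 s6-a->s6 s6-b->s6

Build one automaton per condition and run them in lockstep. One (7 states) tracks the last 2 symbols read; the other (4 states) tracks partial matches of the forbidden pattern `baa`. Each combined state is a pair, one component from each; accept when both components accept. After merging equivalent states the machine shrinks.
A 7-state machine:
        a   b  
>  s0   s1  s2 
   s1   s3  s4 
   s2   s5  s2 
 * s3   s3  s4 
 * s4   s5  s2 
   s5   s6  s4 
   s6   s6  s6 
(> = start, * = accepting)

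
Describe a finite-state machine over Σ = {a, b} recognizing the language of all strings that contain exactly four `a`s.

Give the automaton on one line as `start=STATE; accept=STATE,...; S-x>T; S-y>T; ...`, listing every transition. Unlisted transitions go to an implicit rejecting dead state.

Only the number of `a`s matters, and only up to 5. Make a chain q0 → q1 → q2 → q3 → q4 → q5 advanced by each `a` (with q5 absorbing); every other symbol self-loops. The accepting set is {q4}.
A 6-state machine:
        a   b  
>  q0   q1  q0 
   q1   q2  q1 
   q2   q3  q2 
   q3   q4  q3 
 * q4   q5  q4 
   q5   q5  q5 
(> = start, * = accepting)

start=q0; accept=q4; q0-a>q1; q0-b>q0; q1-a>q2; q1-b>q1; q2-a>q3; q2-b>q2; q3-a>q4; q3-b>q3; q4-a>q5; q4-b>q4; q5-a>q5; q5-b>q5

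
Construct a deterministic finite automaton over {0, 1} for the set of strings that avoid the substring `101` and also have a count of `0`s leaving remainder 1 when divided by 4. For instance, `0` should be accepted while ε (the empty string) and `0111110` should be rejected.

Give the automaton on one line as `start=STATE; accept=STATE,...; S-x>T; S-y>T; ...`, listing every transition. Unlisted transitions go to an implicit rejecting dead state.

Run two small machines in parallel and take their product. The first has 4 states tracking partial matches of the forbidden pattern `101`; the second has 4 states tracking the count of `0`s modulo 4. A product state is a pair (one from each), accepting exactly when both do.
16 states suffice.
          0    1  
>  s0     s1   s2 
 * s1     s3   s4 
   s2     s5   s2 
   s3     s6   s7 
 * s4     s8   s4 
 * s5     s3   s9 
   s6     s0  s10 
   s7    s11   s7 
   s8     s6  s12 
   s9    s12   s9 
   s10   s13  s10 
   s11    s0  s14 
   s12   s14  s12 
   s13    s1  s15 
   s14   s15  s14 
   s15    s9  s15 
(> = start, * = accepting)

start=s0; accept=s1,s4,s5; s0-0>s1; s0-1>s2; s1-0>s3; s1-1>s4; s2-0>s5; s2-1>s2; s3-0>s6; s3-1>s7; s4-0>s8; s4-1>s4; s5-0>s3; s5-1>s9; s6-0>s0; s6-1>s10; s7-0>s11; s7-1>s7; s8-0>s6; s8-1>s12; s9-0>s12; s9-1>s9; s10-0>s13; s10-1>s10; s11-0>s0; s11-1>s14; s12-0>s14; s12-1>s12; s13-0>s1; s13-1>s15; s14-0>s15; s14-1>s14; s15-0>s9; s15-1>s15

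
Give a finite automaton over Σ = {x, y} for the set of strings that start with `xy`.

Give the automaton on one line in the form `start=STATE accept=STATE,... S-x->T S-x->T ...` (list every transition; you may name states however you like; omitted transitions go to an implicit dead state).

Check the first 2 symbols one by one: s0 through s1 record how many have matched `xy` so far; any wrong symbol goes to the dead state s3. After all 2 match we enter the accepting sink s2.
4 states suffice.
        x   y  
>  s0   s1  s3 
   s1   s3  s2 
 * s2   s2  s2 
   s3   s3  s3 
(> = start, * = accepting)

start=s0 accept=s2 s0-x->s1 s0-y->s3 s1-x->s3 s1-y->s2 s2-x->s2 s2-y->s2 s3-x->s3 s3-y->s3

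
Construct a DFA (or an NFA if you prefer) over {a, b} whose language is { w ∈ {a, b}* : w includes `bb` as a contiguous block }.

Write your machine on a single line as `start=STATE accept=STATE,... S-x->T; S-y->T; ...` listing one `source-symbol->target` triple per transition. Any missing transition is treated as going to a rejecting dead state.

start=q0; accept=q2; q0-a->q0; q0-b->q1; q1-a->q0; q1-b->q2; q2-a->q2; q2-b->q2

States q0..q1 record the length of the longest prefix of `bb` that matches the current input suffix. Reaching q2 means `bb` has been seen, and we stay there forever. Accept from q2.
With 3 states:
        a   b  
>  q0   q0  q1 
   q1   q0  q2 
 * q2   q2  q2 
(> = start, * = accepting)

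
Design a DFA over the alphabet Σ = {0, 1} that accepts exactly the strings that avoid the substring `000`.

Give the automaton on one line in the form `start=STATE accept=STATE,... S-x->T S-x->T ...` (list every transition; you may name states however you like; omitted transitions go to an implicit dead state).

start=s0 accept=s0,s1,s2 s0-0->s1 s0-1->s0 s1-0->s2 s1-1->s0 s2-0->s3 s2-1->s0 s3-0->s3 s3-1->s3

This is the complement of 'contains `000`'. Use the same substring-matching states — s0 through s3 holding how much of `000` has just been matched — but flip the accepting set: everything except the trap s3 accepts.
With 4 states:
        0   1  
>* s0   s1  s0 
 * s1   s2  s0 
 * s2   s3  s0 
   s3   s3  s3 
(> = start, * = accepting)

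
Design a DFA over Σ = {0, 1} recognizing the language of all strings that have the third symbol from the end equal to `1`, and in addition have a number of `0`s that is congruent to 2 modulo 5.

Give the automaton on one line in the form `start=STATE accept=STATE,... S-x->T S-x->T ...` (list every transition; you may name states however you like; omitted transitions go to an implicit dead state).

Run two small machines in parallel and take their product. One (15 states) tracks the last 3 symbols read; the other (5 states) tracks the count of `0`s modulo 5. Each combined state is a pair, one component from each; accept when both components accept. After merging equivalent states the machine shrinks.
A 16-state machine:
       0  1 
>  A   B  C 
   B   D  E 
   C   F  C 
   D   G  H 
   E   I  J 
   F   K  E 
   G   L  G 
   H   G  M 
   I   G  N 
   J   O  J 
 * K   G  H 
   L   A  L 
   M   G  P 
 * N   G  M 
 * O   G  N 
 * P   G  P 
(> = start, * = accepting)

start=A accept=K,N,O,P A-0->B A-1->C B-0->D B-1->E C-0->F C-1->C D-0->G D-1->H E-0->I E-1->J F-0->K F-1->E G-0->L G-1->G H-0->G H-1->M I-0->G I-1->N J-0->O J-1->J K-0->G K-1->H L-0->A L-1->L M-0->G M-1->P N-0->G N-1->M O-0->G O-1->N P-0->G P-1->P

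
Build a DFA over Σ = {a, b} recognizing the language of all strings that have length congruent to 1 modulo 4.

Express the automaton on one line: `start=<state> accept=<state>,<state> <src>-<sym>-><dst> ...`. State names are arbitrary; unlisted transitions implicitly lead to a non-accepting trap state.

Count input length modulo 4: every symbol advances one step around the cycle q0 → q1 → q2 → q3 → q0. Accept at q1.
        a   b  
>  q0   q1  q1 
 * q1   q2  q2 
   q2   q3  q3 
   q3   q0  q0 
(> = start, * = accepting)

start=q0 accept=q1 q0-a->q1 q0-b->q1 q1-a->q2 q1-b->q2 q2-a->q3 q2-b->q3 q3-a->q0 q3-b->q0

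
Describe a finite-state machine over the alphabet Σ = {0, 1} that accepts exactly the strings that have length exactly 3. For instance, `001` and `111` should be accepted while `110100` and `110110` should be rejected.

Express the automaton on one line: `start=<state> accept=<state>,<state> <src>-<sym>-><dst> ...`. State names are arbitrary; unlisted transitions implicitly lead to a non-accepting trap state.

start=q0 accept=q3 q0-0->q1 q0-1->q1 q1-0->q2 q1-1->q2 q2-0->q3 q2-1->q3 q3-0->q4 q3-1->q4 q4-0->q4 q4-1->q4

Count input length up to 4: every symbol moves from q0 toward q4, which means 'more than 3' and absorbs. Accept from {q3}.
A 5-state machine:
        0   1  
>  q0   q1  q1 
   q1   q2  q2 
   q2   q3  q3 
 * q3   q4  q4 
   q4   q4  q4 
(> = start, * = accepting)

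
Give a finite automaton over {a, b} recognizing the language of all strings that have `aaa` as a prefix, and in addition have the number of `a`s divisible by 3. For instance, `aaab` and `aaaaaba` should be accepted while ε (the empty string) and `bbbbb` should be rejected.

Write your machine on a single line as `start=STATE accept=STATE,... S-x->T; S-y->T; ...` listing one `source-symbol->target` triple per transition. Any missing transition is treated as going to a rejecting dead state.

start=S0; accept=S5; S0-a->S1; S0-b->S2; S1-a->S3; S1-b->S4; S2-a->S4; S2-b->S2; S3-a->S5; S3-b->S6; S4-a->S6; S4-b->S4; S5-a->S7; S5-b->S5; S6-a->S2; S6-b->S6; S7-a->S8; S7-b->S7; S8-a->S5; S8-b->S8

Handle the two conditions separately and then intersect. One (5 states) tracks whether the input so far still matches the prefix `aaa`; the other (3 states) tracks the count of `a`s modulo 3. Each combined state is a pair, one component from each; accept when both components accept.
With 9 states:
        a   b  
>  S0   S1  S2 
   S1   S3  S4 
   S2   S4  S2 
   S3   S5  S6 
   S4   S6  S4 
 * S5   S7  S5 
   S6   S2  S6 
   S7   S8  S7 
   S8   S5  S8 
(> = start, * = accepting)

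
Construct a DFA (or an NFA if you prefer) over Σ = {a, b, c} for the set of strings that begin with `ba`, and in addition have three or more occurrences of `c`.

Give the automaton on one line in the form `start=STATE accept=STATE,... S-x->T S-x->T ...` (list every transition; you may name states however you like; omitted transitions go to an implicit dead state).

Handle the two conditions separately and then intersect. The first has 4 states tracking whether the input so far still matches the prefix `ba`; the second has 5 states tracking the count of `c`s, saturating at 4. A product state is a pair (one from each), accepting exactly when both do. Minimizing collapses redundant product states.
        a   b   c  
>  s0   s1  s2  s1 
   s1   s1  s1  s1 
   s2   s3  s1  s1 
   s3   s3  s3  s4 
   s4   s4  s4  s5 
   s5   s5  s5  s6 
 * s6   s6  s6  s6 
(> = start, * = accepting)

start=s0 accept=s6 s0-a->s1 s0-b->s2 s0-c->s1 s1-a->s1 s1-b->s1 s1-c->s1 s2-a->s3 s2-b->s1 s2-c->s1 s3-a->s3 s3-b->s3 s3-c->s4 s4-a->s4 s4-b->s4 s4-c->s5 s5-a->s5 s5-b->s5 s5-c->s6 s6-a->s6 s6-b->s6 s6-c->s6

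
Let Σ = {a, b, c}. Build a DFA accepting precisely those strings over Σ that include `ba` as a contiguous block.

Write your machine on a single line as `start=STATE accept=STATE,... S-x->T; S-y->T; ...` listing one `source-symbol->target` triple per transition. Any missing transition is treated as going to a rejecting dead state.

start=s0; accept=s2; s0-a->s0; s0-b->s1; s0-c->s0; s1-a->s2; s1-b->s1; s1-c->s0; s2-a->s2; s2-b->s2; s2-c->s2

States s0..s1 record the length of the longest prefix of `ba` that matches the current input suffix. Reaching s2 means `ba` has been seen, and we stay there forever. Accept from s2.
        a   b   c  
>  s0   s0  s1  s0 
   s1   s2  s1  s0 
 * s2   s2  s2  s2 
(> = start, * = accepting)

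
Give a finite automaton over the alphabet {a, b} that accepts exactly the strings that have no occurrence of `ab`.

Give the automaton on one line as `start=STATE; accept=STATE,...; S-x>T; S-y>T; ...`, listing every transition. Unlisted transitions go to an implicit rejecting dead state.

Track partial matches of the forbidden pattern `ab`. State q2 is a dead state reached once `ab` has occurred; every other state accepts. q0 means no part of `ab` is currently matched.
3 states suffice.
        a   b  
>* q0   q1  q0 
 * q1   q1  q2 
   q2   q2  q2 
(> = start, * = accepting)

start=q0; accept=q0,q1; q0-a>q1; q0-b>q0; q1-a>q1; q1-b>q2; q2-a>q2; q2-b>q2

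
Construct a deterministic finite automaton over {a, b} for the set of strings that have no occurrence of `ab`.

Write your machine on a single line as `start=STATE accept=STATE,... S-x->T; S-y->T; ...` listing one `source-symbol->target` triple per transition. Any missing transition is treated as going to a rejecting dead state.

start=S0; accept=S0,S1; S0-a->S1; S0-b->S0; S1-a->S1; S1-b->S2; S2-a->S2; S2-b->S2

This is the complement of 'contains `ab`'. Use the same substring-matching states — S0 through S2 holding how much of `ab` has just been matched — but flip the accepting set: everything except the trap S2 accepts.
With 3 states:
        a   b  
>* S0   S1  S0 
 * S1   S1  S2 
   S2   S2  S2 
(> = start, * = accepting)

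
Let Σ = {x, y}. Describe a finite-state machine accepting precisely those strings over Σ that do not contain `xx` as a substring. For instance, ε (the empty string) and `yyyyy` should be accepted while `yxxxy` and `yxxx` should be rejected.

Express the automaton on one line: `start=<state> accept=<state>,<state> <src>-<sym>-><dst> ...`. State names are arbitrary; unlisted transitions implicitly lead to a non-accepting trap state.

start=A accept=A,B A-x->B A-y->A B-x->C B-y->A C-x->C C-y->C

Track partial matches of the forbidden pattern `xx`. State C is a dead state reached once `xx` has occurred; every other state accepts. A means no part of `xx` is currently matched.
       x  y 
>* A   B  A 
 * B   C  A 
   C   C  C 
(> = start, * = accepting)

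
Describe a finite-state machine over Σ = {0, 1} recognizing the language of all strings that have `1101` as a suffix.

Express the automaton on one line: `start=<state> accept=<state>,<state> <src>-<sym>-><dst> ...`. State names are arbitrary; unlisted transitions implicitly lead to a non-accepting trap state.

start=A accept=E A-0->A A-1->B B-0->A B-1->C C-0->D C-1->C D-0->A D-1->E E-0->A E-1->C

Let each state record the length of the longest suffix of the input read so far that is also a prefix of `1101`. B means the last symbol is `1`; C means the last 2 symbols are `11`; D means the last 3 symbols are `110`; E means the last 4 symbols are `1101`. Accept only at E, where the string currently ends in `1101`.
With 5 states:
       0  1 
>  A   A  B 
   B   A  C 
   C   D  C 
   D   A  E 
 * E   A  C 
(> = start, * = accepting)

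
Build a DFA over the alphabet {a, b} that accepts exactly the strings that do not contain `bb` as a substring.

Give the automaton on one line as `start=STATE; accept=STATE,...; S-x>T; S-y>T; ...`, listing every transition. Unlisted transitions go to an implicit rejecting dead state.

start=q0; accept=q0,q1; q0-a>q0; q0-b>q1; q1-a>q0; q1-b>q2; q2-a>q2; q2-b>q2

Track partial matches of the forbidden pattern `bb`. State q2 is a dead state reached once `bb` has occurred; every other state accepts. q0 means no part of `bb` is currently matched.
With 3 states:
        a   b  
>* q0   q0  q1 
 * q1   q0  q2 
   q2   q2  q2 
(> = start, * = accepting)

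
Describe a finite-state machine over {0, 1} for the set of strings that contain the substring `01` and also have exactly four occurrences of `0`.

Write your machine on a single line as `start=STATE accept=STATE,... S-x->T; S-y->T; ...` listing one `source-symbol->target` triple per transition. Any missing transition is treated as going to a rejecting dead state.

start=s0; accept=s9; s0-0->s1; s0-1->s0; s1-0->s2; s1-1->s3; s2-0->s4; s2-1->s5; s3-0->s5; s3-1->s3; s4-0->s6; s4-1->s7; s5-0->s7; s5-1->s5; s6-0->s8; s6-1->s9; s7-0->s9; s7-1->s7; s8-0->s8; s8-1->s8; s9-0->s8; s9-1->s9

Build one automaton per condition and run them in lockstep. One (3 states) tracks whether and how much of `01` has been seen; the other (6 states) tracks the count of `0`s, saturating at 5. Each combined state is a pair, one component from each; accept when both components accept. Equivalent product states are then merged.
10 states suffice.
        0   1  
>  s0   s1  s0 
   s1   s2  s3 
   s2   s4  s5 
   s3   s5  s3 
   s4   s6  s7 
   s5   s7  s5 
   s6   s8  s9 
   s7   s9  s7 
   s8   s8  s8 
 * s9   s8  s9 
(> = start, * = accepting)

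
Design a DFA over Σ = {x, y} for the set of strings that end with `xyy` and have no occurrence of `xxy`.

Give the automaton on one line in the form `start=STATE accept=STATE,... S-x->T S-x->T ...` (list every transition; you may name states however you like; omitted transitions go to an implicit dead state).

Build one automaton per condition and run them in lockstep. The first has 4 states tracking how much of the suffix `xyy` has currently been matched; the second has 4 states tracking partial matches of the forbidden pattern `xxy`. A product state is a pair (one from each), accepting exactly when both do. Equivalent product states are then merged.
5 states suffice.
        x   y  
>  s0   s1  s0 
   s1   s2  s3 
   s2   s2  s2 
   s3   s1  s4 
 * s4   s1  s0 
(> = start, * = accepting)

start=s0 accept=s4 s0-x->s1 s0-y->s0 s1-x->s2 s1-y->s3 s2-x->s2 s2-y->s2 s3-x->s1 s3-y->s4 s4-x->s1 s4-y->s0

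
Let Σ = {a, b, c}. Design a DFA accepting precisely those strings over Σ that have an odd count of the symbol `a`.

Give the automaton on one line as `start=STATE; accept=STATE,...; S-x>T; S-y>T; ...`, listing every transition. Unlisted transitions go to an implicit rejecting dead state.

start=q0; accept=q1; q0-a>q1; q0-b>q0; q0-c>q0; q1-a>q0; q1-b>q1; q1-c>q1

Keep the running count of `a`s modulo 2: each `a` advances along the cycle q0 → q1 → q0 while other symbols loop. Accept at q1.
        a   b   c  
>  q0   q1  q0  q0 
 * q1   q0  q1  q1 
(> = start, * = accepting)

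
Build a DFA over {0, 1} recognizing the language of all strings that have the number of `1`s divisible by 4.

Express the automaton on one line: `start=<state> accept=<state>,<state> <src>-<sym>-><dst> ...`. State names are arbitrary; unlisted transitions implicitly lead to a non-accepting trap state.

start=s0 accept=s0 s0-0->s0 s0-1->s1 s1-0->s1 s1-1->s2 s2-0->s2 s2-1->s3 s3-0->s3 s3-1->s0

The only thing that matters is how many `1`s have appeared, reduced mod 4. Use one state per residue: s0 for 0, …, s3 for 3. Reading `1` moves to the next residue; anything else stays put. s0 is accepting.
A 4-state machine:
        0   1  
>* s0   s0  s1 
   s1   s1  s2 
   s2   s2  s3 
   s3   s3  s0 
(> = start, * = accepting)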